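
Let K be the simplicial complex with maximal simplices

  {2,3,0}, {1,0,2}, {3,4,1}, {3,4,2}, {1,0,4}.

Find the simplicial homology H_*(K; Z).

H_0 ≅ Z,  H_1 ≅ Z,  H_2 = 0.

Take the total order 0 < 1 < 2 < 3 < 4 on the vertex set. Then K (dimension 2) consists of the simplices:

  0-simplices (5): [0], [1], [2], [3], [4]
  1-simplices (10): [0,1], [0,2], [0,3], [0,4], [1,2], [1,3], [1,4], [2,3], [2,4], [3,4]
  2-simplices (5): [0,1,2], [0,1,4], [0,2,3], [1,3,4], [2,3,4]

Hence C_0 ≅ Z^5, C_1 ≅ Z^10, C_2 ≅ Z^5.

The boundary map ∂_1: C_1 → C_0 sends each edge [p,q] (with p < q) to q − p. For instance
  ∂[0,3] = [3] − [0].
The resulting 5×10 matrix has rank 4, and its Smith normal form has invariant factors (1,1,1,1).

∂_2: C_2 → C_1 acts by ∂[p,q,r] = [q,r] − [p,r] + [p,q]. For instance
  ∂[0,1,2] = [1,2] − [0,2] + [0,1],
  ∂[0,1,4] = [1,4] − [0,4] + [0,1].
The 10×5 boundary matrix has rank 5 and Smith normal form diag(1,1,1,1,1).

Now H_k = ker ∂_k / im ∂_{k+1}, so:

  H_0: rank C_0 − rank ∂_1 = 5 − 4 = 1, and the invariant factors of ∂_1 are all 1, so H_0 ≅ Z.
  H_1: rank ker ∂_1 − rank ∂_2 = (10 − 4) − 5 = 1, and the invariant factors of ∂_2 are all 1, so H_1 ≅ Z.
  H_2: rank ker ∂_2 − rank ∂_3 = (5 − 5) − 0 = 0, and there is no ∂_3, so H_2 ≅ 0.

(K is a triangulation of the Möbius band.)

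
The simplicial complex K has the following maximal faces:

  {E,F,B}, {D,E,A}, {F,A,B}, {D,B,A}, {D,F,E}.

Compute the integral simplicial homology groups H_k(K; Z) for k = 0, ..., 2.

Fix the vertex order A < B < D < E < F and write every simplex with vertices in increasing order. Then dim K = 2 and the simplices of K are:

  0-simplices (5): A, B, D, E, F
  1-simplices (10): AB, AD, AE, AF, BD, BE, BF, DE, DF, EF
  2-simplices (5): ABD, ABF, ADE, BEF, DEF

Hence C_0 ≅ Z^5, C_1 ≅ Z^10, C_2 ≅ Z^5.

The boundary map ∂_1: C_1 → C_0 sends each edge [p,q] (with p < q) to q − p. For instance
  ∂AF = F − A.
As a 5×10 matrix over Z this has rank 4, with invariant factors (1,1,1,1).

∂_2: C_2 → C_1 acts by ∂[p,q,r] = [q,r] − [p,r] + [p,q]. For instance
  ∂ABF = BF − AF + AB,
  ∂ABD = BD − AD + AB.
The 10×5 boundary matrix has rank 5 and Smith normal form diag(1,1,1,1,1).

Reading off H_k = ker ∂_k / im ∂_{k+1}:

  H_0: rank C_0 − rank ∂_1 = 5 − 4 = 1, and the invariant factors of ∂_1 are all 1, so H_0 = Z.
  H_1: rank ker ∂_1 − rank ∂_2 = (10 − 4) − 5 = 1, and the invariant factors of ∂_2 are all 1, so H_1 = Z.
  H_2: rank ker ∂_2 − rank ∂_3 = (5 − 5) − 0 = 0, and there is no ∂_3, so H_2 = 0.

(K is a triangulation of the Möbius band.)

H_0 ≅ Z,  H_1 ≅ Z,  H_2 = 0.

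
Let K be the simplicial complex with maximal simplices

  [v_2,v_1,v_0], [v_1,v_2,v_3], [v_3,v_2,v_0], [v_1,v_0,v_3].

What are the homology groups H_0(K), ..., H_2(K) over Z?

K has 4 vertices, 6 edges, 4 triangles.
rank ∂_0 = 0, rank ∂_1 = 3 ⇒ b_0 = 4 − 0 − 3 = 1; all invariant factors of ∂_1 are 1 so no torsion. So H_0 = Z.
rank ∂_1 = 3, rank ∂_2 = 3 ⇒ b_1 = 6 − 3 − 3 = 0; all invariant factors of ∂_2 are 1 so no torsion. So H_1 = 0.
rank ∂_2 = 3, rank ∂_3 = 0 ⇒ b_2 = 4 − 3 − 0 = 1. So H_2 = Z.

H_0 ≅ Z,  H_1 = 0,  H_2 ≅ Z.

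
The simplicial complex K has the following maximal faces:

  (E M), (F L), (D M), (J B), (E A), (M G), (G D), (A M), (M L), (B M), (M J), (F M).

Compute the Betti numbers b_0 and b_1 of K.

b_0 = 1, b_1 = 4.

Take the total order A < B < D < E < F < G < J < L < M on the vertex set. Then K (dimension 1) consists of the simplices:

  0-simplices (9): A, B, D, E, F, G, J, L, M
  1-simplices (12): AE, AM, BJ, BM, DG, DM, EM, FL, FM, GM, JM, LM

Hence C_0 ≅ Z^9, C_1 ≅ Z^12.

∂_1: C_1 → C_0 is given by ∂[p,q] = [q] − [p]. For instance
  ∂JM = M − J.
This gives a 9×12 integer matrix of rank 8; reducing to Smith normal form yields diagonal entries (1,1,1,1,1,1,1,1).

From H_k ≅ ker(∂_k) / im(∂_{k+1}) we obtain:

  H_0: rank C_0 − rank ∂_1 = 9 − 8 = 1, and the invariant factors of ∂_1 are all 1, so H_0 ≅ Z.
  H_1: rank ker ∂_1 − rank ∂_2 = (12 − 8) − 0 = 4, and there is no ∂_2, so H_1 ≅ Z^4.

As a check, the Euler characteristic is 9 − 12 = -3, which agrees with 1 − 4 = -3.

Hence the Betti numbers are b_0 = 1, b_1 = 4.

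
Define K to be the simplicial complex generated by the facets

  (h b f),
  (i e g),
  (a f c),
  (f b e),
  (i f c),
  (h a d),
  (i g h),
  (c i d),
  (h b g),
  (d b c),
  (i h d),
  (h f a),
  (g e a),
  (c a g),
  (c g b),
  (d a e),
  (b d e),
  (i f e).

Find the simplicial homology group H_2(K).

H_2 ≅ Z.

Order the vertices as a < b < c < d < e < f < g < h < i. Listing each simplex with vertices in this order, K has dimension 2 with simplices:

  0-simplices (9): a, b, c, d, e, f, g, h, i
  1-simplices (27): ac, ad, ae, af, ag, ah, bc, bd, be, bf, bg, bh, cd, cf, cg, ci, de, dh, di, ef, eg, ei, fh, fi, gh, gi, hi
  2-simplices (18): acf, acg, ade, adh, aeg, afh, bcd, bcg, bde, bef, bfh, bgh, cdi, cfi, dhi, efi, egi, ghi

Hence C_0 ≅ Z^9, C_1 ≅ Z^27, C_2 ≅ Z^18.

Boundary ∂_1: C_1 → C_0 sends each edge [p,q] (with p < q) to q − p. For instance
  ∂bg = g − b.
The 9×27 boundary matrix has rank 8 and Smith normal form diag(1,1,1,1,1,1,1,1).

Boundary ∂_2: C_2 → C_1 sends each 2-simplex [p,q,r] to [q,r] − [p,r] + [p,q]. For instance
  ∂adh = dh − ah + ad,
  ∂bfh = fh − bh + bf.
As a 27×18 matrix over Z this has rank 17, with invariant factors (1,1,1,1,1,1,1,1,1,1,1,1,1,1,1,1,1).

Reading off H_k = ker ∂_k / im ∂_{k+1}:

  H_2: rank ker ∂_2 − rank ∂_3 = (18 − 17) − 0 = 1, and there is no ∂_3, so H_2 ≅ Z.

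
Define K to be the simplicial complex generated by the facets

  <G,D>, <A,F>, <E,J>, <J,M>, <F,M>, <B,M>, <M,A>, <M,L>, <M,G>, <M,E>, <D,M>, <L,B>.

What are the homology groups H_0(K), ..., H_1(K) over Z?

H_0 ≅ Z,  H_1 ≅ Z^4.

Take the total order A < B < D < E < F < G < J < L < M on the vertex set. Then K (dimension 1) consists of the simplices:

  0-simplices (9): A, B, D, E, F, G, J, L, M
  1-simplices (12): AF, AM, BL, BM, DG, DM, EJ, EM, FM, GM, JM, LM

Hence C_0 ≅ Z^9, C_1 ≅ Z^12.

Boundary ∂_1: C_1 → C_0 sends each edge [p,q] (with p < q) to q − p. For instance
  ∂AM = M − A.
The 9×12 boundary matrix has rank 8 and Smith normal form diag(1,1,1,1,1,1,1,1).

Reading off H_k = ker ∂_k / im ∂_{k+1}:

  H_0: rank C_0 − rank ∂_1 = 9 − 8 = 1, and the invariant factors of ∂_1 are all 1, so H_0 = Z.
  H_1: rank ker ∂_1 − rank ∂_2 = (12 − 8) − 0 = 4, and there is no ∂_2, so H_1 = Z^4.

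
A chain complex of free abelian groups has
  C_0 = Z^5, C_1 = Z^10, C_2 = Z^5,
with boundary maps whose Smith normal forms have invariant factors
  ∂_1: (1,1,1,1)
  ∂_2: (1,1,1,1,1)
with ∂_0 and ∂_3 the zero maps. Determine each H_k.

H_0 = Z,  H_1 = Z,  H_2 = 0.

H_0: b_0 = 5 − 0 − 4 = 1; torsion from ∂_1 factors > 1: none. So H_0 = Z.
H_1: b_1 = 10 − 4 − 5 = 1; torsion from ∂_2 factors > 1: none. So H_1 = Z.
H_2: b_2 = 5 − 5 − 0 = 0; torsion from ∂_3 factors > 1: none. So H_2 = 0.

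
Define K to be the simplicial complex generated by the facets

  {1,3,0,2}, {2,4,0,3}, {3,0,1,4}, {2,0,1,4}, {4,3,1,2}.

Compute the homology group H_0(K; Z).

Fix the vertex order 0 < 1 < 2 < 3 < 4 and write every simplex with vertices in increasing order. Then dim K = 3 and the simplices of K are:

  0-simplices (5): [0], [1], [2], [3], [4]
  1-simplices (10): [0,1], [0,2], [0,3], [0,4], [1,2], [1,3], [1,4], [2,3], [2,4], [3,4]
  2-simplices (10): [0,1,2], [0,1,3], [0,1,4], [0,2,3], [0,2,4], [0,3,4], [1,2,3], [1,2,4], [1,3,4], [2,3,4]
  3-simplices (5): [0,1,2,3], [0,1,2,4], [0,1,3,4], [0,2,3,4], [1,2,3,4]

so the chain groups are C_0 ≅ Z^5, C_1 ≅ Z^10, C_2 ≅ Z^10, C_3 ≅ Z^5.

∂_1: C_1 → C_0 sends each edge [p,q] (with p < q) to q − p.
The resulting 5×10 matrix has rank 4, and its Smith normal form has invariant factors (1,1,1,1).

The boundary map ∂_2: C_2 → C_1 sends each 2-simplex [p,q,r] to [q,r] − [p,r] + [p,q]. For instance
  ∂[1,3,4] = [3,4] − [1,4] + [1,3],
  ∂[0,3,4] = [3,4] − [0,4] + [0,3].
As a 10×10 matrix over Z this has rank 6, with invariant factors (1,1,1,1,1,1).

The boundary map ∂_3: C_3 → C_2 sends each 3-simplex σ to the alternating sum Σ_i (−1)^i (σ with its i-th vertex removed). For instance
  ∂[0,1,2,3] = [1,2,3] − [0,2,3] + [0,1,3] − [0,1,2],
  ∂[0,1,2,4] = [1,2,4] − [0,2,4] + [0,1,4] − [0,1,2].
The resulting 10×5 matrix has rank 4, and its Smith normal form has invariant factors (1,1,1,1).

Reading off H_k = ker ∂_k / im ∂_{k+1}:

  H_0: rank C_0 − rank ∂_1 = 5 − 4 = 1, and the invariant factors of ∂_1 are all 1, so H_0 = Z.

(K is a triangulation of the 3-sphere S^3.)

H_0 = Z.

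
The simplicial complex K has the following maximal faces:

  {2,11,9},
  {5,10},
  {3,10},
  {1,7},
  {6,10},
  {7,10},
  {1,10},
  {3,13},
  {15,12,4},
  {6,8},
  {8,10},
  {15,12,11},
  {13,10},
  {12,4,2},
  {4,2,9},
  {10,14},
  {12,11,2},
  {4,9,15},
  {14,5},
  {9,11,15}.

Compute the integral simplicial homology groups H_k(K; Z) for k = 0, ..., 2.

Fix the vertex order 1 < 2 < 3 < 4 < 5 < 6 < 7 < 8 < 9 < 10 < 11 < 12 < 13 < 14 < 15 and write every simplex with vertices in increasing order. Then dim K = 2 and the simplices of K are:

  0-simplices (15): [1], [2], [3], [4], [5], [6], [7], [8], [9], [10], [11], [12], [13], [14], [15]
  1-simplices (24): (24 of them)
  2-simplices (8): [2,4,9], [2,4,12], [2,9,11], [2,11,12], [4,9,15], [4,12,15], [9,11,15], [11,12,15]

so the chain groups are C_0 ≅ Z^15, C_1 ≅ Z^24, C_2 ≅ Z^8.

Boundary ∂_1: C_1 → C_0 is given by ∂[p,q] = [q] − [p]. For instance
  ∂[5,10] = [10] − [5].
This gives a 15×24 integer matrix of rank 13; reducing to Smith normal form yields diagonal entries (1,1,1,1,1,1,1,1,1,1,1,1,1).

Boundary ∂_2: C_2 → C_1 maps a triangle to the signed sum of its edges. For instance
  ∂[2,11,12] = [11,12] − [2,12] + [2,11],
  ∂[2,4,12] = [4,12] − [2,12] + [2,4].
As a 24×8 matrix over Z this has rank 7, with invariant factors (1,1,1,1,1,1,1).

Computing H_k = (kernel of ∂_k) / (image of ∂_{k+1}):

  H_0: rank C_0 − rank ∂_1 = 15 − 13 = 2, and the invariant factors of ∂_1 are all 1, so H_0 ≅ Z^2.
  H_1: rank ker ∂_1 − rank ∂_2 = (24 − 13) − 7 = 4, and the invariant factors of ∂_2 are all 1, so H_1 ≅ Z^4.
  H_2: rank ker ∂_2 − rank ∂_3 = (8 − 7) − 0 = 1, and there is no ∂_3, so H_2 ≅ Z.

H_0 = Z^2,  H_1 = Z^4,  H_2 = Z.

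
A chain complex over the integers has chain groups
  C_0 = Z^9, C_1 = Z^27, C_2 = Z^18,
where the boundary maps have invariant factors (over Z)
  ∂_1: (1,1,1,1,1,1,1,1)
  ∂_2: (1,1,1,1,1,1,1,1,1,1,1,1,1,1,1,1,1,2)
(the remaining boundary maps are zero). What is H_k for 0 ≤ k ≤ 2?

H_0 ≅ Z,  H_1 ≅ Z ⊕ Z_2,  H_2 = 0.

H_0: b_0 = 9 − 0 − 8 = 1; torsion from ∂_1 factors > 1: none. So H_0 ≅ Z.
H_1: b_1 = 27 − 8 − 18 = 1; torsion from ∂_2 factors > 1: [2]. So H_1 ≅ Z ⊕ Z_2.
H_2: b_2 = 18 − 18 − 0 = 0; torsion from ∂_3 factors > 1: none. So H_2 ≅ 0.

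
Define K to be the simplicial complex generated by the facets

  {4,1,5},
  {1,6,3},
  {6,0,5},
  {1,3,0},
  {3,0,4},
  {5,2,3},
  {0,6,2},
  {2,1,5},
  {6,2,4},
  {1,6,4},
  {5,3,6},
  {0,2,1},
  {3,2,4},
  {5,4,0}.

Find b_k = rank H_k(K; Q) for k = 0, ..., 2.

Fix the vertex order 0 < 1 < 2 < 3 < 4 < 5 < 6 and write every simplex with vertices in increasing order. Then dim K = 2 and the simplices of K are:

  0-simplices (7): [0], [1], [2], [3], [4], [5], [6]
  1-simplices (21): [0,1], [0,2], [0,3], [0,4], [0,5], [0,6], [1,2], [1,3], [1,4], [1,5], [1,6], [2,3], [2,4], [2,5], [2,6], [3,4], [3,5], [3,6], [4,5], [4,6], [5,6]
  2-simplices (14): [0,1,2], [0,1,3], [0,2,6], [0,3,4], [0,4,5], [0,5,6], [1,2,5], [1,3,6], [1,4,5], [1,4,6], [2,3,4], [2,3,5], [2,4,6], [3,5,6]

so the chain groups are C_0 ≅ Z^7, C_1 ≅ Z^21, C_2 ≅ Z^14.

Boundary ∂_1: C_1 → C_0 is given by ∂[p,q] = [q] − [p]. For instance
  ∂[5,6] = [6] − [5].
The 7×21 boundary matrix has rank 6 and Smith normal form diag(1,1,1,1,1,1).

Boundary ∂_2: C_2 → C_1 acts by ∂[p,q,r] = [q,r] − [p,r] + [p,q]. For instance
  ∂[2,3,4] = [3,4] − [2,4] + [2,3],
  ∂[0,3,4] = [3,4] − [0,4] + [0,3].
The 21×14 boundary matrix has rank 13 and Smith normal form diag(1,1,1,1,1,1,1,1,1,1,1,1,1).

Reading off H_k = ker ∂_k / im ∂_{k+1}:

  H_0: rank C_0 − rank ∂_1 = 7 − 6 = 1, and the invariant factors of ∂_1 are all 1, so H_0 ≅ Z.
  H_1: rank ker ∂_1 − rank ∂_2 = (21 − 6) − 13 = 2, and the invariant factors of ∂_2 are all 1, so H_1 ≅ Z^2.
  H_2: rank ker ∂_2 − rank ∂_3 = (14 − 13) − 0 = 1, and there is no ∂_3, so H_2 ≅ Z.

As a check, the Euler characteristic is 7 − 21 + 14 = 0, which agrees with 1 − 2 + 1 = 0.

Hence the Betti numbers are b_0 = 1, b_1 = 2, b_2 = 1.

b_0 = 1, b_1 = 2, b_2 = 1.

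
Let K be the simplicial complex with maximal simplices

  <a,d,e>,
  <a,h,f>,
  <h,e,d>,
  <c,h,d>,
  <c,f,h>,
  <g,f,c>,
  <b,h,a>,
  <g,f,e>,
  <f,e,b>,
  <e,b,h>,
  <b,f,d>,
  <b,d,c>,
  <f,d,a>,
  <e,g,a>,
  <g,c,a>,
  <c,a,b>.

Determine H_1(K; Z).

K has 8 vertices, 24 edges, 16 triangles.
rank ∂_1 = 7, rank ∂_2 = 15 ⇒ b_1 = 24 − 7 − 15 = 2; all invariant factors of ∂_2 are 1 so no torsion. So H_1 ≅ Z^2.

H_1 = Z^2.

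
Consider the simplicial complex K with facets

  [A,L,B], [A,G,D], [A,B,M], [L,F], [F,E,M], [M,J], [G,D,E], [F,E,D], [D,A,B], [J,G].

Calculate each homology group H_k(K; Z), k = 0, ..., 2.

H_0 = Z,  H_1 = Z^3,  H_2 = 0.

K has 9 vertices, 18 edges, 7 triangles.
rank ∂_0 = 0, rank ∂_1 = 8 ⇒ b_0 = 9 − 0 − 8 = 1; all invariant factors of ∂_1 are 1 so no torsion. So H_0 ≅ Z.
rank ∂_1 = 8, rank ∂_2 = 7 ⇒ b_1 = 18 − 8 − 7 = 3; all invariant factors of ∂_2 are 1 so no torsion. So H_1 ≅ Z^3.
rank ∂_2 = 7, rank ∂_3 = 0 ⇒ b_2 = 7 − 7 − 0 = 0. So H_2 ≅ 0.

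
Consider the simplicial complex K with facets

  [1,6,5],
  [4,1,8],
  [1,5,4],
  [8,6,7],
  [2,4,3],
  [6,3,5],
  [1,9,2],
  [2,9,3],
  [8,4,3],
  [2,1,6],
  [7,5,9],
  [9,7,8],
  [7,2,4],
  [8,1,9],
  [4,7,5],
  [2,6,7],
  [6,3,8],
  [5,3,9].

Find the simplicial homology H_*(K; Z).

We work with the vertex ordering 1 < 2 < 3 < 4 < 5 < 6 < 7 < 8 < 9. The simplices of K, each written with vertices in increasing order, are:

  0-simplices (9): [1], [2], [3], [4], [5], [6], [7], [8], [9]
  1-simplices (27): (27 of them)
  2-simplices (18): [1,2,6], [1,2,9], [1,4,5], [1,4,8], [1,5,6], [1,8,9], [2,3,4], [2,3,9], [2,4,7], [2,6,7], [3,4,8], [3,5,6], [3,5,9], [3,6,8], [4,5,7], [5,7,9], [6,7,8], [7,8,9]

so the chain groups are C_0 ≅ Z^9, C_1 ≅ Z^27, C_2 ≅ Z^18.

∂_1: C_1 → C_0 maps an edge to its endpoints' difference, ∂[p,q] = q − p.
The 9×27 boundary matrix has rank 8 and Smith normal form diag(1,1,1,1,1,1,1,1).

The boundary map ∂_2: C_2 → C_1 sends each 2-simplex [p,q,r] to [q,r] − [p,r] + [p,q]. For instance
  ∂[1,5,6] = [5,6] − [1,6] + [1,5],
  ∂[2,3,4] = [3,4] − [2,4] + [2,3].
As a 27×18 matrix over Z this has rank 17, with invariant factors (1,1,1,1,1,1,1,1,1,1,1,1,1,1,1,1,1).

Reading off H_k = ker ∂_k / im ∂_{k+1}:

  H_0: rank C_0 − rank ∂_1 = 9 − 8 = 1, and the invariant factors of ∂_1 are all 1, so H_0 ≅ Z.
  H_1: rank ker ∂_1 − rank ∂_2 = (27 − 8) − 17 = 2, and the invariant factors of ∂_2 are all 1, so H_1 ≅ Z^2.
  H_2: rank ker ∂_2 − rank ∂_3 = (18 − 17) − 0 = 1, and there is no ∂_3, so H_2 ≅ Z.

As a check, the Euler characteristic is 9 − 27 + 18 = 0, which agrees with 1 − 2 + 1 = 0.

H_0 ≅ Z,  H_1 ≅ Z^2,  H_2 ≅ Z.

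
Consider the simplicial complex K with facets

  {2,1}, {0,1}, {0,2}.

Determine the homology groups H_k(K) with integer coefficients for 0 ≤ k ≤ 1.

We work with the vertex ordering 0 < 1 < 2. The simplices of K, each written with vertices in increasing order, are:

  0-simplices (3): [0], [1], [2]
  1-simplices (3): [0,1], [0,2], [1,2]

so the chain groups are C_0 ≅ Z^3, C_1 ≅ Z^3.

∂_1: C_1 → C_0 sends each edge [p,q] (with p < q) to q − p. For instance
  ∂[0,2] = [2] − [0].
As a 3×3 matrix over Z this has rank 2, with invariant factors (1,1).

Reading off H_k = ker ∂_k / im ∂_{k+1}:

  H_0: rank C_0 − rank ∂_1 = 3 − 2 = 1, and the invariant factors of ∂_1 are all 1, so H_0 = Z.
  H_1: rank ker ∂_1 − rank ∂_2 = (3 − 2) − 0 = 1, and there is no ∂_2, so H_1 = Z.

(K is a triangulation of the circle S^1.)

H_0 = Z,  H_1 = Z.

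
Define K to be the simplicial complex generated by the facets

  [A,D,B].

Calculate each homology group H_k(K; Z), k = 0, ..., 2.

H_0 = Z,  H_1 = 0,  H_2 = 0.

K has 3 vertices, 3 edges, 1 triangle.
rank ∂_0 = 0, rank ∂_1 = 2 ⇒ b_0 = 3 − 0 − 2 = 1; all invariant factors of ∂_1 are 1 so no torsion. So H_0 ≅ Z.
rank ∂_1 = 2, rank ∂_2 = 1 ⇒ b_1 = 3 − 2 − 1 = 0; all invariant factors of ∂_2 are 1 so no torsion. So H_1 ≅ 0.
rank ∂_2 = 1, rank ∂_3 = 0 ⇒ b_2 = 1 − 1 − 0 = 0. So H_2 ≅ 0.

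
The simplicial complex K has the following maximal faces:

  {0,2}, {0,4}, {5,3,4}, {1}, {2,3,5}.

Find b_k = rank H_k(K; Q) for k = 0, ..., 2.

Fix the vertex order 0 < 1 < 2 < 3 < 4 < 5 and write every simplex with vertices in increasing order. Then dim K = 2 and the simplices of K are:

  0-simplices (6): [0], [1], [2], [3], [4], [5]
  1-simplices (7): [0,2], [0,4], [2,3], [2,5], [3,4], [3,5], [4,5]
  2-simplices (2): [2,3,5], [3,4,5]

Hence C_0 ≅ Z^6, C_1 ≅ Z^7, C_2 ≅ Z^2.

Boundary ∂_1: C_1 → C_0 sends each edge [p,q] (with p < q) to q − p. For instance
  ∂[0,2] = [2] − [0].
As a 6×7 matrix over Z this has rank 4, with invariant factors (1,1,1,1).

∂_2: C_2 → C_1 sends each 2-simplex [p,q,r] to [q,r] − [p,r] + [p,q]. For instance
  ∂[2,3,5] = [3,5] − [2,5] + [2,3],
  ∂[3,4,5] = [4,5] − [3,5] + [3,4].
As a 7×2 matrix over Z this has rank 2, with invariant factors (1,1).

Now H_k = ker ∂_k / im ∂_{k+1}, so:

  H_0: rank C_0 − rank ∂_1 = 6 − 4 = 2, and the invariant factors of ∂_1 are all 1, so H_0 = Z^2.
  H_1: rank ker ∂_1 − rank ∂_2 = (7 − 4) − 2 = 1, and the invariant factors of ∂_2 are all 1, so H_1 = Z.
  H_2: rank ker ∂_2 − rank ∂_3 = (2 − 2) − 0 = 0, and there is no ∂_3, so H_2 = 0.

Hence the Betti numbers are b_0 = 2, b_1 = 1, b_2 = 0.

b_0 = 2, b_1 = 1, b_2 = 0.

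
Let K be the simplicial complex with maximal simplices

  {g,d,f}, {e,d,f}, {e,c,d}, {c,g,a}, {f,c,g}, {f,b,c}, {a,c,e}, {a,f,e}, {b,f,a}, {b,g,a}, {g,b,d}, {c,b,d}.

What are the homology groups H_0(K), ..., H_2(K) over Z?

Order the vertices as a < b < c < d < e < f < g. Listing each simplex with vertices in this order, K has dimension 2 with simplices:

  0-simplices (7): a, b, c, d, e, f, g
  1-simplices (18): ab, ac, ae, af, ag, bc, bd, bf, bg, cd, ce, cf, cg, de, df, dg, ef, fg
  2-simplices (12): abf, abg, ace, acg, aef, bcd, bcf, bdg, cde, cfg, def, dfg

Hence C_0 ≅ Z^7, C_1 ≅ Z^18, C_2 ≅ Z^12.

∂_1: C_1 → C_0 sends each edge [p,q] (with p < q) to q − p. For instance
  ∂ce = e − c.
This gives a 7×18 integer matrix of rank 6; reducing to Smith normal form yields diagonal entries (1,1,1,1,1,1).

Boundary ∂_2: C_2 → C_1 acts by ∂[p,q,r] = [q,r] − [p,r] + [p,q]. For instance
  ∂abf = bf − af + ab,
  ∂abg = bg − ag + ab.
The resulting 18×12 matrix has rank 12, and its Smith normal form has invariant factors (1,1,1,1,1,1,1,1,1,1,1,2).

From H_k ≅ ker(∂_k) / im(∂_{k+1}) we obtain:

  H_0: rank C_0 − rank ∂_1 = 7 − 6 = 1, and the invariant factors of ∂_1 are all 1, so H_0 ≅ Z.
  H_1: rank ker ∂_1 − rank ∂_2 = (18 − 6) − 12 = 0, and ∂_2 has invariant factor 2 > 1, so H_1 ≅ Z/2Z.
  H_2: rank ker ∂_2 − rank ∂_3 = (12 − 12) − 0 = 0, and there is no ∂_3, so H_2 ≅ 0.

H_0 ≅ Z,  H_1 ≅ Z/2Z,  H_2 = 0.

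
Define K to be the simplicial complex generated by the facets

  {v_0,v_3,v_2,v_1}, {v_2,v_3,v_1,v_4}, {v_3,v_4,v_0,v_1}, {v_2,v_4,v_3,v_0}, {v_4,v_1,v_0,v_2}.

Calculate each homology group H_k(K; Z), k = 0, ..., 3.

K has 5 vertices, 10 edges, 10 triangles, 5 3-simplices.
rank ∂_0 = 0, rank ∂_1 = 4 ⇒ b_0 = 5 − 0 − 4 = 1; all invariant factors of ∂_1 are 1 so no torsion. So H_0 ≅ Z.
rank ∂_1 = 4, rank ∂_2 = 6 ⇒ b_1 = 10 − 4 − 6 = 0; all invariant factors of ∂_2 are 1 so no torsion. So H_1 ≅ 0.
rank ∂_2 = 6, rank ∂_3 = 4 ⇒ b_2 = 10 − 6 − 4 = 0; all invariant factors of ∂_3 are 1 so no torsion. So H_2 ≅ 0.
rank ∂_3 = 4, rank ∂_4 = 0 ⇒ b_3 = 5 − 4 − 0 = 1. So H_3 ≅ Z.

H_0 ≅ Z,  H_1 = 0,  H_2 = 0,  H_3 ≅ Z.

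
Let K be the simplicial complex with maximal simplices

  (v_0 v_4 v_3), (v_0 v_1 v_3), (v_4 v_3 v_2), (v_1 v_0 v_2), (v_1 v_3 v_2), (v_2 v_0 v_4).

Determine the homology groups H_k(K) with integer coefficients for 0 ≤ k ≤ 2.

Take the total order v_0 < v_1 < v_2 < v_3 < v_4 on the vertex set. Then K (dimension 2) consists of the simplices:

  0-simplices (5): [v_0], [v_1], [v_2], [v_3], [v_4]
  1-simplices (9): [v_0,v_1], [v_0,v_2], [v_0,v_3], [v_0,v_4], [v_1,v_2], [v_1,v_3], [v_2,v_3], [v_2,v_4], [v_3,v_4]
  2-simplices (6): [v_0,v_1,v_2], [v_0,v_1,v_3], [v_0,v_2,v_4], [v_0,v_3,v_4], [v_1,v_2,v_3], [v_2,v_3,v_4]

Hence C_0 ≅ Z^5, C_1 ≅ Z^9, C_2 ≅ Z^6.

∂_1: C_1 → C_0 is given by ∂[p,q] = [q] − [p]. For instance
  ∂[v_3,v_4] = [v_4] − [v_3].
The 5×9 boundary matrix has rank 4 and Smith normal form diag(1,1,1,1).

Boundary ∂_2: C_2 → C_1 maps a triangle to the signed sum of its edges. For instance
  ∂[v_0,v_2,v_4] = [v_2,v_4] − [v_0,v_4] + [v_0,v_2],
  ∂[v_1,v_2,v_3] = [v_2,v_3] − [v_1,v_3] + [v_1,v_2].
The 9×6 boundary matrix has rank 5 and Smith normal form diag(1,1,1,1,1).

Computing H_k = (kernel of ∂_k) / (image of ∂_{k+1}):

  H_0: rank C_0 − rank ∂_1 = 5 − 4 = 1, and the invariant factors of ∂_1 are all 1, so H_0 ≅ Z.
  H_1: rank ker ∂_1 − rank ∂_2 = (9 − 4) − 5 = 0, and the invariant factors of ∂_2 are all 1, so H_1 ≅ 0.
  H_2: rank ker ∂_2 − rank ∂_3 = (6 − 5) − 0 = 1, and there is no ∂_3, so H_2 ≅ Z.

H_0 = Z,  H_1 = 0,  H_2 = Z.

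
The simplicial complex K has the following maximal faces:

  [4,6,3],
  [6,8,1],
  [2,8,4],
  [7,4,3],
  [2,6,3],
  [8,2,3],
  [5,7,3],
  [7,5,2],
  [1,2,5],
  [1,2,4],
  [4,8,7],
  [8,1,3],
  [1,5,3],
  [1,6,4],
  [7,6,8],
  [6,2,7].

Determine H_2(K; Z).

H_2 = Z.

We work with the vertex ordering 1 < 2 < 3 < 4 < 5 < 6 < 7 < 8. The simplices of K, each written with vertices in increasing order, are:

  0-simplices (8): [1], [2], [3], [4], [5], [6], [7], [8]
  1-simplices (24): (24 of them)
  2-simplices (16): [1,2,4], [1,2,5], [1,3,5], [1,3,8], [1,4,6], [1,6,8], [2,3,6], [2,3,8], [2,4,8], [2,5,7], [2,6,7], [3,4,6], [3,4,7], [3,5,7], [4,7,8], [6,7,8]

so the chain groups are C_0 ≅ Z^8, C_1 ≅ Z^24, C_2 ≅ Z^16.

Boundary ∂_1: C_1 → C_0 is given by ∂[p,q] = [q] − [p].
The 8×24 boundary matrix has rank 7 and Smith normal form diag(1,1,1,1,1,1,1).

Boundary ∂_2: C_2 → C_1 sends each 2-simplex [p,q,r] to [q,r] − [p,r] + [p,q]. For instance
  ∂[3,4,6] = [4,6] − [3,6] + [3,4],
  ∂[2,3,6] = [3,6] − [2,6] + [2,3].
This gives a 24×16 integer matrix of rank 15; reducing to Smith normal form yields diagonal entries (1,1,1,1,1,1,1,1,1,1,1,1,1,1,1).

Computing H_k = (kernel of ∂_k) / (image of ∂_{k+1}):

  H_2: rank ker ∂_2 − rank ∂_3 = (16 − 15) − 0 = 1, and there is no ∂_3, so H_2 = Z.

(K is a triangulation of the torus T^2.)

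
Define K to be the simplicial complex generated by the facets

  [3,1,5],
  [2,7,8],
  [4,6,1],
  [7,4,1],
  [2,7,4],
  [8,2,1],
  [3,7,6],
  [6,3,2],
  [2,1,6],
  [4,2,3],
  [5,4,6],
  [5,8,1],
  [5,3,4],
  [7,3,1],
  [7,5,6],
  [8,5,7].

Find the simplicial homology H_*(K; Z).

H_0 = Z,  H_1 = Z^2,  H_2 = Z.

We work with the vertex ordering 1 < 2 < 3 < 4 < 5 < 6 < 7 < 8. The simplices of K, each written with vertices in increasing order, are:

  0-simplices (8): [1], [2], [3], [4], [5], [6], [7], [8]
  1-simplices (24): (24 of them)
  2-simplices (16): [1,2,6], [1,2,8], [1,3,5], [1,3,7], [1,4,6], [1,4,7], [1,5,8], [2,3,4], [2,3,6], [2,4,7], [2,7,8], [3,4,5], [3,6,7], [4,5,6], [5,6,7], [5,7,8]

so the chain groups are C_0 ≅ Z^8, C_1 ≅ Z^24, C_2 ≅ Z^16.

∂_1: C_1 → C_0 is given by ∂[p,q] = [q] − [p]. For instance
  ∂[1,7] = [7] − [1].
This gives a 8×24 integer matrix of rank 7; reducing to Smith normal form yields diagonal entries (1,1,1,1,1,1,1).

Boundary ∂_2: C_2 → C_1 maps a triangle to the signed sum of its edges. For instance
  ∂[3,4,5] = [4,5] − [3,5] + [3,4],
  ∂[1,2,6] = [2,6] − [1,6] + [1,2].
As a 24×16 matrix over Z this has rank 15, with invariant factors (1,1,1,1,1,1,1,1,1,1,1,1,1,1,1).

Now H_k = ker ∂_k / im ∂_{k+1}, so:

  H_0: rank C_0 − rank ∂_1 = 8 − 7 = 1, and the invariant factors of ∂_1 are all 1, so H_0 ≅ Z.
  H_1: rank ker ∂_1 − rank ∂_2 = (24 − 7) − 15 = 2, and the invariant factors of ∂_2 are all 1, so H_1 ≅ Z^2.
  H_2: rank ker ∂_2 − rank ∂_3 = (16 − 15) − 0 = 1, and there is no ∂_3, so H_2 ≅ Z.

As a check, the Euler characteristic is 8 − 24 + 16 = 0, which agrees with 1 − 2 + 1 = 0.
(K is a triangulation of the torus T^2.)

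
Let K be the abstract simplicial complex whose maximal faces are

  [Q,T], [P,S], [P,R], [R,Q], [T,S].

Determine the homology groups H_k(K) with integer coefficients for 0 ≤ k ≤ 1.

Take the total order P < Q < R < S < T on the vertex set. Then K (dimension 1) consists of the simplices:

  0-simplices (5): P, Q, R, S, T
  1-simplices (5): PR, PS, QR, QT, ST

so the chain groups are C_0 ≅ Z^5, C_1 ≅ Z^5.

∂_1: C_1 → C_0 maps an edge to its endpoints' difference, ∂[p,q] = q − p. For instance
  ∂QR = R − Q.
This gives a 5×5 integer matrix of rank 4; reducing to Smith normal form yields diagonal entries (1,1,1,1).

Reading off H_k = ker ∂_k / im ∂_{k+1}:

  H_0: rank C_0 − rank ∂_1 = 5 − 4 = 1, and the invariant factors of ∂_1 are all 1, so H_0 = Z.
  H_1: rank ker ∂_1 − rank ∂_2 = (5 − 4) − 0 = 1, and there is no ∂_2, so H_1 = Z.

H_0 ≅ Z,  H_1 ≅ Z.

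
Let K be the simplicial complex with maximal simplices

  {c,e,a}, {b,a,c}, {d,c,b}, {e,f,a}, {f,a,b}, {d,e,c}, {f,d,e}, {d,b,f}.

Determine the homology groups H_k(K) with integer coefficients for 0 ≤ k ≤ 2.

Take the total order a < b < c < d < e < f on the vertex set. Then K (dimension 2) consists of the simplices:

  0-simplices (6): a, b, c, d, e, f
  1-simplices (12): ab, ac, ae, af, bc, bd, bf, cd, ce, de, df, ef
  2-simplices (8): abc, abf, ace, aef, bcd, bdf, cde, def

Hence C_0 ≅ Z^6, C_1 ≅ Z^12, C_2 ≅ Z^8.

The boundary map ∂_1: C_1 → C_0 maps an edge to its endpoints' difference, ∂[p,q] = q − p.
The 6×12 boundary matrix has rank 5 and Smith normal form diag(1,1,1,1,1).

∂_2: C_2 → C_1 sends each 2-simplex [p,q,r] to [q,r] − [p,r] + [p,q]. For instance
  ∂abc = bc − ac + ab,
  ∂bdf = df − bf + bd.
The 12×8 boundary matrix has rank 7 and Smith normal form diag(1,1,1,1,1,1,1).

Reading off H_k = ker ∂_k / im ∂_{k+1}:

  H_0: rank C_0 − rank ∂_1 = 6 − 5 = 1, and the invariant factors of ∂_1 are all 1, so H_0 ≅ Z.
  H_1: rank ker ∂_1 − rank ∂_2 = (12 − 5) − 7 = 0, and the invariant factors of ∂_2 are all 1, so H_1 ≅ 0.
  H_2: rank ker ∂_2 − rank ∂_3 = (8 − 7) − 0 = 1, and there is no ∂_3, so H_2 ≅ Z.

As a check, the Euler characteristic is 6 − 12 + 8 = 2, which agrees with 1 − 0 + 1 = 2.

H_0 = Z,  H_1 = 0,  H_2 = Z.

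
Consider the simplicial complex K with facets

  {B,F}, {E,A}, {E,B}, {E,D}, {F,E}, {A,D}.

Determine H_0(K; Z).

Fix the vertex order A < B < D < E < F and write every simplex with vertices in increasing order. Then dim K = 1 and the simplices of K are:

  0-simplices (5): A, B, D, E, F
  1-simplices (6): AD, AE, BE, BF, DE, EF

giving chain groups C_0 ≅ Z^5, C_1 ≅ Z^6.

∂_1: C_1 → C_0 is given by ∂[p,q] = [q] − [p].
The resulting 5×6 matrix has rank 4, and its Smith normal form has invariant factors (1,1,1,1).

Reading off H_k = ker ∂_k / im ∂_{k+1}:

  H_0: rank C_0 − rank ∂_1 = 5 − 4 = 1, and the invariant factors of ∂_1 are all 1, so H_0 = Z.

H_0 ≅ Z.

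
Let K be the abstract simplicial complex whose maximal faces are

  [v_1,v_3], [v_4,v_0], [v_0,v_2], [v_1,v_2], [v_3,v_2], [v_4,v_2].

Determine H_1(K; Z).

H_1 ≅ Z^2.

K has 5 vertices, 6 edges.
rank ∂_1 = 4, rank ∂_2 = 0 ⇒ b_1 = 6 − 4 − 0 = 2. So H_1 = Z^2.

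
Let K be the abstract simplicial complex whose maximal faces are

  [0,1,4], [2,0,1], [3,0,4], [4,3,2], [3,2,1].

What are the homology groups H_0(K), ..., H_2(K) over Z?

H_0 ≅ Z,  H_1 ≅ Z,  H_2 = 0.

We work with the vertex ordering 0 < 1 < 2 < 3 < 4. The simplices of K, each written with vertices in increasing order, are:

  0-simplices (5): [0], [1], [2], [3], [4]
  1-simplices (10): [0,1], [0,2], [0,3], [0,4], [1,2], [1,3], [1,4], [2,3], [2,4], [3,4]
  2-simplices (5): [0,1,2], [0,1,4], [0,3,4], [1,2,3], [2,3,4]

Hence C_0 ≅ Z^5, C_1 ≅ Z^10, C_2 ≅ Z^5.

Boundary ∂_1: C_1 → C_0 maps an edge to its endpoints' difference, ∂[p,q] = q − p. For instance
  ∂[0,4] = [4] − [0].
This gives a 5×10 integer matrix of rank 4; reducing to Smith normal form yields diagonal entries (1,1,1,1).

∂_2: C_2 → C_1 sends each 2-simplex [p,q,r] to [q,r] − [p,r] + [p,q]. For instance
  ∂[2,3,4] = [3,4] − [2,4] + [2,3],
  ∂[0,3,4] = [3,4] − [0,4] + [0,3].
The resulting 10×5 matrix has rank 5, and its Smith normal form has invariant factors (1,1,1,1,1).

Computing H_k = (kernel of ∂_k) / (image of ∂_{k+1}):

  H_0: rank C_0 − rank ∂_1 = 5 − 4 = 1, and the invariant factors of ∂_1 are all 1, so H_0 ≅ Z.
  H_1: rank ker ∂_1 − rank ∂_2 = (10 − 4) − 5 = 1, and the invariant factors of ∂_2 are all 1, so H_1 ≅ Z.
  H_2: rank ker ∂_2 − rank ∂_3 = (5 − 5) − 0 = 0, and there is no ∂_3, so H_2 ≅ 0.

(K is a triangulation of the Möbius band.)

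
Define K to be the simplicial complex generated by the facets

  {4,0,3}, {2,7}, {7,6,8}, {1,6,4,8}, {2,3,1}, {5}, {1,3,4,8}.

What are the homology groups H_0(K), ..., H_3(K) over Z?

Fix the vertex order 0 < 1 < 2 < 3 < 4 < 5 < 6 < 7 < 8 and write every simplex with vertices in increasing order. Then dim K = 3 and the simplices of K are:

  0-simplices (9): [0], [1], [2], [3], [4], [5], [6], [7], [8]
  1-simplices (16): [0,3], [0,4], [1,2], [1,3], [1,4], [1,6], [1,8], [2,3], [2,7], [3,4], [3,8], [4,6], [4,8], [6,7], [6,8], [7,8]
  2-simplices (10): [0,3,4], [1,2,3], [1,3,4], [1,3,8], [1,4,6], [1,4,8], [1,6,8], [3,4,8], [4,6,8], [6,7,8]
  3-simplices (2): [1,3,4,8], [1,4,6,8]

so the chain groups are C_0 ≅ Z^9, C_1 ≅ Z^16, C_2 ≅ Z^10, C_3 ≅ Z^2.

Boundary ∂_1: C_1 → C_0 maps an edge to its endpoints' difference, ∂[p,q] = q − p. For instance
  ∂[1,2] = [2] − [1].
This gives a 9×16 integer matrix of rank 7; reducing to Smith normal form yields diagonal entries (1,1,1,1,1,1,1).

∂_2: C_2 → C_1 maps a triangle to the signed sum of its edges. For instance
  ∂[1,4,8] = [4,8] − [1,8] + [1,4],
  ∂[1,2,3] = [2,3] − [1,3] + [1,2].
The resulting 16×10 matrix has rank 8, and its Smith normal form has invariant factors (1,1,1,1,1,1,1,1).

∂_3: C_3 → C_2 sends each 3-simplex σ to the alternating sum Σ_i (−1)^i (σ with its i-th vertex removed). For instance
  ∂[1,3,4,8] = [3,4,8] − [1,4,8] + [1,3,8] − [1,3,4],
  ∂[1,4,6,8] = [4,6,8] − [1,6,8] + [1,4,8] − [1,4,6].
This gives a 10×2 integer matrix of rank 2; reducing to Smith normal form yields diagonal entries (1,1).

Now H_k = ker ∂_k / im ∂_{k+1}, so:

  H_0: rank C_0 − rank ∂_1 = 9 − 7 = 2, and the invariant factors of ∂_1 are all 1, so H_0 ≅ Z^2.
  H_1: rank ker ∂_1 − rank ∂_2 = (16 − 7) − 8 = 1, and the invariant factors of ∂_2 are all 1, so H_1 ≅ Z.
  H_2: rank ker ∂_2 − rank ∂_3 = (10 − 8) − 2 = 0, and the invariant factors of ∂_3 are all 1, so H_2 ≅ 0.
  H_3: rank ker ∂_3 − rank ∂_4 = (2 − 2) − 0 = 0, and there is no ∂_4, so H_3 ≅ 0.

H_0 ≅ Z^2,  H_1 ≅ Z,  H_2 = 0,  H_3 = 0.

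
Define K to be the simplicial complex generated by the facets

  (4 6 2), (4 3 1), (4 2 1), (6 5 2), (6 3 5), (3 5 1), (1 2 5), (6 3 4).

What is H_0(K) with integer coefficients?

Take the total order 1 < 2 < 3 < 4 < 5 < 6 on the vertex set. Then K (dimension 2) consists of the simplices:

  0-simplices (6): [1], [2], [3], [4], [5], [6]
  1-simplices (12): [1,2], [1,3], [1,4], [1,5], [2,4], [2,5], [2,6], [3,4], [3,5], [3,6], [4,6], [5,6]
  2-simplices (8): [1,2,4], [1,2,5], [1,3,4], [1,3,5], [2,4,6], [2,5,6], [3,4,6], [3,5,6]

giving chain groups C_0 ≅ Z^6, C_1 ≅ Z^12, C_2 ≅ Z^8.

Boundary ∂_1: C_1 → C_0 sends each edge [p,q] (with p < q) to q − p. For instance
  ∂[1,5] = [5] − [1].
The 6×12 boundary matrix has rank 5 and Smith normal form diag(1,1,1,1,1).

Boundary ∂_2: C_2 → C_1 maps a triangle to the signed sum of its edges. For instance
  ∂[2,5,6] = [5,6] − [2,6] + [2,5],
  ∂[1,2,5] = [2,5] − [1,5] + [1,2].
As a 12×8 matrix over Z this has rank 7, with invariant factors (1,1,1,1,1,1,1).

From H_k ≅ ker(∂_k) / im(∂_{k+1}) we obtain:

  H_0: rank C_0 − rank ∂_1 = 6 − 5 = 1, and the invariant factors of ∂_1 are all 1, so H_0 ≅ Z.

H_0 ≅ Z.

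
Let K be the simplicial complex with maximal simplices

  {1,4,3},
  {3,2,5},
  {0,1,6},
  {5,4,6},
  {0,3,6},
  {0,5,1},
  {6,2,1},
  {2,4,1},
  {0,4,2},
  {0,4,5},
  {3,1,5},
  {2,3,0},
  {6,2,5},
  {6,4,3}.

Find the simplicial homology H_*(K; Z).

H_0 = Z,  H_1 = Z^2,  H_2 = Z.

Take the total order 0 < 1 < 2 < 3 < 4 < 5 < 6 on the vertex set. Then K (dimension 2) consists of the simplices:

  0-simplices (7): [0], [1], [2], [3], [4], [5], [6]
  1-simplices (21): [0,1], [0,2], [0,3], [0,4], [0,5], [0,6], [1,2], [1,3], [1,4], [1,5], [1,6], [2,3], [2,4], [2,5], [2,6], [3,4], [3,5], [3,6], [4,5], [4,6], [5,6]
  2-simplices (14): [0,1,5], [0,1,6], [0,2,3], [0,2,4], [0,3,6], [0,4,5], [1,2,4], [1,2,6], [1,3,4], [1,3,5], [2,3,5], [2,5,6], [3,4,6], [4,5,6]

Hence C_0 ≅ Z^7, C_1 ≅ Z^21, C_2 ≅ Z^14.

Boundary ∂_1: C_1 → C_0 is given by ∂[p,q] = [q] − [p]. For instance
  ∂[3,4] = [4] − [3].
The resulting 7×21 matrix has rank 6, and its Smith normal form has invariant factors (1,1,1,1,1,1).

Boundary ∂_2: C_2 → C_1 sends each 2-simplex [p,q,r] to [q,r] − [p,r] + [p,q]. For instance
  ∂[0,4,5] = [4,5] − [0,5] + [0,4],
  ∂[0,1,5] = [1,5] − [0,5] + [0,1].
The 21×14 boundary matrix has rank 13 and Smith normal form diag(1,1,1,1,1,1,1,1,1,1,1,1,1).

Computing H_k = (kernel of ∂_k) / (image of ∂_{k+1}):

  H_0: rank C_0 − rank ∂_1 = 7 − 6 = 1, and the invariant factors of ∂_1 are all 1, so H_0 = Z.
  H_1: rank ker ∂_1 − rank ∂_2 = (21 − 6) − 13 = 2, and the invariant factors of ∂_2 are all 1, so H_1 = Z^2.
  H_2: rank ker ∂_2 − rank ∂_3 = (14 − 13) − 0 = 1, and there is no ∂_3, so H_2 = Z.

As a check, the Euler characteristic is 7 − 21 + 14 = 0, which agrees with 1 − 2 + 1 = 0.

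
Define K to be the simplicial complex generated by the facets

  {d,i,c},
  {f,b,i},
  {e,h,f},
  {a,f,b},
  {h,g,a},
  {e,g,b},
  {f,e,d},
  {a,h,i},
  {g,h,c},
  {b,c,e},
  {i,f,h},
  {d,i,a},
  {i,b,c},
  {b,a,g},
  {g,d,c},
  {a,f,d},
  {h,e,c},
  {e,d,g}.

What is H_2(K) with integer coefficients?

Fix the vertex order a < b < c < d < e < f < g < h < i and write every simplex with vertices in increasing order. Then dim K = 2 and the simplices of K are:

  0-simplices (9): a, b, c, d, e, f, g, h, i
  1-simplices (27): ab, ad, af, ag, ah, ai, bc, be, bf, bg, bi, cd, ce, cg, ch, ci, de, df, dg, di, ef, eg, eh, fh, fi, gh, hi
  2-simplices (18): abf, abg, adf, adi, agh, ahi, bce, bci, beg, bfi, cdg, cdi, ceh, cgh, def, deg, efh, fhi

Hence C_0 ≅ Z^9, C_1 ≅ Z^27, C_2 ≅ Z^18.

The boundary map ∂_1: C_1 → C_0 is given by ∂[p,q] = [q] − [p]. For instance
  ∂ce = e − c.
The resulting 9×27 matrix has rank 8, and its Smith normal form has invariant factors (1,1,1,1,1,1,1,1).

∂_2: C_2 → C_1 sends each 2-simplex [p,q,r] to [q,r] − [p,r] + [p,q]. For instance
  ∂fhi = hi − fi + fh,
  ∂bci = ci − bi + bc.
As a 27×18 matrix over Z this has rank 18, with invariant factors (1,1,1,1,1,1,1,1,1,1,1,1,1,1,1,1,1,2).

From H_k ≅ ker(∂_k) / im(∂_{k+1}) we obtain:

  H_2: rank ker ∂_2 − rank ∂_3 = (18 − 18) − 0 = 0, and there is no ∂_3, so H_2 = 0.

H_2 = 0.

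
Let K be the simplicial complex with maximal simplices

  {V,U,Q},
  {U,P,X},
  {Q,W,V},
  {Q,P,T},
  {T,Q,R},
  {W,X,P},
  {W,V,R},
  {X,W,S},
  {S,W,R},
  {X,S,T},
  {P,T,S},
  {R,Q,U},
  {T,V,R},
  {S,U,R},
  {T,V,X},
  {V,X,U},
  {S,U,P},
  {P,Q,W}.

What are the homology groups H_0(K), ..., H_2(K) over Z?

Order the vertices as P < Q < R < S < T < U < V < W < X. Listing each simplex with vertices in this order, K has dimension 2 with simplices:

  0-simplices (9): P, Q, R, S, T, U, V, W, X
  1-simplices (27): PQ, PS, PT, PU, PW, PX, QR, QT, QU, QV, QW, RS, RT, RU, RV, RW, ST, SU, SW, SX, TV, TX, UV, UX, VW, VX, WX
  2-simplices (18): PQT, PQW, PST, PSU, PUX, PWX, QRT, QRU, QUV, QVW, RSU, RSW, RTV, RVW, STX, SWX, TVX, UVX

giving chain groups C_0 ≅ Z^9, C_1 ≅ Z^27, C_2 ≅ Z^18.

Boundary ∂_1: C_1 → C_0 maps an edge to its endpoints' difference, ∂[p,q] = q − p. For instance
  ∂QR = R − Q.
As a 9×27 matrix over Z this has rank 8, with invariant factors (1,1,1,1,1,1,1,1).

The boundary map ∂_2: C_2 → C_1 acts by ∂[p,q,r] = [q,r] − [p,r] + [p,q]. For instance
  ∂PSU = SU − PU + PS,
  ∂QRU = RU − QU + QR.
This gives a 27×18 integer matrix of rank 18; reducing to Smith normal form yields diagonal entries (1,1,1,1,1,1,1,1,1,1,1,1,1,1,1,1,1,2).

From H_k ≅ ker(∂_k) / im(∂_{k+1}) we obtain:

  H_0: rank C_0 − rank ∂_1 = 9 − 8 = 1, and the invariant factors of ∂_1 are all 1, so H_0 = Z.
  H_1: rank ker ∂_1 − rank ∂_2 = (27 − 8) − 18 = 1, and ∂_2 has invariant factor 2 > 1, so H_1 = Z ⊕ Z/2.
  H_2: rank ker ∂_2 − rank ∂_3 = (18 − 18) − 0 = 0, and there is no ∂_3, so H_2 = 0.

As a check, the Euler characteristic is 9 − 27 + 18 = 0, which agrees with 1 − 1 + 0 = 0.
(K is a triangulation of the Klein bottle.)

H_0 = Z,  H_1 = Z ⊕ Z/2,  H_2 = 0.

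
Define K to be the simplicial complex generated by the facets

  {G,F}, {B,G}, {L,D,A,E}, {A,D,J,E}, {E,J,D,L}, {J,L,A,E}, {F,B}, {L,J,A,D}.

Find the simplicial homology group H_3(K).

We work with the vertex ordering A < B < D < E < F < G < J < L. The simplices of K, each written with vertices in increasing order, are:

  0-simplices (8): A, B, D, E, F, G, J, L
  1-simplices (13): AD, AE, AJ, AL, BF, BG, DE, DJ, DL, EJ, EL, FG, JL
  2-simplices (10): ADE, ADJ, ADL, AEJ, AEL, AJL, DEJ, DEL, DJL, EJL
  3-simplices (5): ADEJ, ADEL, ADJL, AEJL, DEJL

giving chain groups C_0 ≅ Z^8, C_1 ≅ Z^13, C_2 ≅ Z^10, C_3 ≅ Z^5.

Boundary ∂_1: C_1 → C_0 is given by ∂[p,q] = [q] − [p]. For instance
  ∂EL = L − E.
This gives a 8×13 integer matrix of rank 6; reducing to Smith normal form yields diagonal entries (1,1,1,1,1,1).

The boundary map ∂_2: C_2 → C_1 acts by ∂[p,q,r] = [q,r] − [p,r] + [p,q]. For instance
  ∂DEL = EL − DL + DE,
  ∂DEJ = EJ − DJ + DE.
The 13×10 boundary matrix has rank 6 and Smith normal form diag(1,1,1,1,1,1).

The boundary map ∂_3: C_3 → C_2 sends each 3-simplex σ to the alternating sum Σ_i (−1)^i (σ with its i-th vertex removed). For instance
  ∂DEJL = EJL − DJL + DEL − DEJ,
  ∂ADEL = DEL − AEL + ADL − ADE.
The resulting 10×5 matrix has rank 4, and its Smith normal form has invariant factors (1,1,1,1).

Now H_k = ker ∂_k / im ∂_{k+1}, so:

  H_3: rank ker ∂_3 − rank ∂_4 = (5 − 4) − 0 = 1, and there is no ∂_4, so H_3 ≅ Z.

H_3 = Z.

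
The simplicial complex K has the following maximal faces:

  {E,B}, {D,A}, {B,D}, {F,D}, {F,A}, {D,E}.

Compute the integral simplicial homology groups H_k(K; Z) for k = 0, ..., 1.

Fix the vertex order A < B < D < E < F and write every simplex with vertices in increasing order. Then dim K = 1 and the simplices of K are:

  0-simplices (5): A, B, D, E, F
  1-simplices (6): AD, AF, BD, BE, DE, DF

Hence C_0 ≅ Z^5, C_1 ≅ Z^6.

The boundary map ∂_1: C_1 → C_0 is given by ∂[p,q] = [q] − [p]. For instance
  ∂AF = F − A.
The 5×6 boundary matrix has rank 4 and Smith normal form diag(1,1,1,1).

Computing H_k = (kernel of ∂_k) / (image of ∂_{k+1}):

  H_0: rank C_0 − rank ∂_1 = 5 − 4 = 1, and the invariant factors of ∂_1 are all 1, so H_0 ≅ Z.
  H_1: rank ker ∂_1 − rank ∂_2 = (6 − 4) − 0 = 2, and there is no ∂_2, so H_1 ≅ Z^2.

(K is a triangulation of a wedge of 2 circles.)

H_0 = Z,  H_1 = Z^2.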